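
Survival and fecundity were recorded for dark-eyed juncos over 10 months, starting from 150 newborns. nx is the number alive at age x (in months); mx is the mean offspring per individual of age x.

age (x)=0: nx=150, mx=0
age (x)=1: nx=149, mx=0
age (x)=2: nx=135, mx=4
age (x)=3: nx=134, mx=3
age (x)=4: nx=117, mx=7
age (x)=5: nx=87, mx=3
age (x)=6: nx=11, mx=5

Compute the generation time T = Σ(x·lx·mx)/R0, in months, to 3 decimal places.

lx = nx/n0 = nx/150: 1, 0.99333…, 0.9, 0.89333…, 0.78, 0.58, 0.07333…
lx·mx: 0, 0, 3.6, 2.68…, 5.46, 1.74, 0.366667… → R0 = 13.846667…
x·lx·mx: 0, 0, 7.2, 8.04…, 21.84, 8.7, 2.2… → Σ = 47.98…
T = 47.98… / 13.846667… = 3.465094… → 3.465

3.465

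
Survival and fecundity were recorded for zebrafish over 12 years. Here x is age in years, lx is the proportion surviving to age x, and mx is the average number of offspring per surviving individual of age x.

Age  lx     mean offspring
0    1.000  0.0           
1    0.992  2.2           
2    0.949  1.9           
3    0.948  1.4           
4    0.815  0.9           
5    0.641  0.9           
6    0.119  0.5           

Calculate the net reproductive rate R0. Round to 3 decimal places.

6.683

lx·mx by age: 0, 2.1824, 1.8031, 1.3272, 0.7335, 0.5769, 0.0595
R0 = Σ lx·mx = 6.6826 → 6.683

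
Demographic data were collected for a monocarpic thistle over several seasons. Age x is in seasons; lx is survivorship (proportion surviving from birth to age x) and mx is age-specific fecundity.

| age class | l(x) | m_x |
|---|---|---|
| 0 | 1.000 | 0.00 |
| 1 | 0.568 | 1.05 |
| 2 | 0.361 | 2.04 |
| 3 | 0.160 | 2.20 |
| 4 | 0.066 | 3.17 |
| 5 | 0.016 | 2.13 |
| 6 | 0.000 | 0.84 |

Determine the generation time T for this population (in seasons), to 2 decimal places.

lx·mx: 0, 0.5964, 0.73644, 0.352, 0.20922, 0.03408, 0 → R0 = 1.92814
x·lx·mx: 0, 0.5964, 1.47288, 1.056, 0.83688, 0.1704, 0 → Σ = 4.13256
T = 4.13256 / 1.92814 = 2.143288… → 2.14

2.14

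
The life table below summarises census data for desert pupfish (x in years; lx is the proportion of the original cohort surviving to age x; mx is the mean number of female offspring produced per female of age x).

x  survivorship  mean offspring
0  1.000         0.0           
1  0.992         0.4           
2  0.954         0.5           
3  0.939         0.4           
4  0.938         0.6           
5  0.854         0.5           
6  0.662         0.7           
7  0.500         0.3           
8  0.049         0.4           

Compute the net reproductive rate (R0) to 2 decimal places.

2.87

lx·mx by age: 0, 0.3968, 0.477, 0.3756, 0.5628, 0.427, 0.4634, 0.15, 0.0196
R0 = Σ lx·mx = 2.8722 → 2.87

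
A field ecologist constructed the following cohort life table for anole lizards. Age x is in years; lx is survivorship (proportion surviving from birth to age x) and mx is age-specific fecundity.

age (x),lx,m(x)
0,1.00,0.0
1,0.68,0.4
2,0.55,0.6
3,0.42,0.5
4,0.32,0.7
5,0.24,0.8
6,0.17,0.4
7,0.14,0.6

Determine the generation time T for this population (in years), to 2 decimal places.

3.20

lx·mx: 0, 0.272, 0.33, 0.21, 0.224, 0.192, 0.068, 0.084 → R0 = 1.38
x·lx·mx: 0, 0.272, 0.66, 0.63, 0.896, 0.96, 0.408, 0.588 → Σ = 4.414
T = 4.414 / 1.38 = 3.198551… → 3.20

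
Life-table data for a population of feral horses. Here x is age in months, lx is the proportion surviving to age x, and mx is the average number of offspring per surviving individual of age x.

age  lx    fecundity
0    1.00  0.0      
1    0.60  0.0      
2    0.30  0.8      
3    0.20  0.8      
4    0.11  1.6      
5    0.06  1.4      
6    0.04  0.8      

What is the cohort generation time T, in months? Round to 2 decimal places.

3.29

lx·mx: 0, 0, 0.24, 0.16, 0.176, 0.084, 0.032 → R0 = 0.692
x·lx·mx: 0, 0, 0.48, 0.48, 0.704, 0.42, 0.192 → Σ = 2.276
T = 2.276 / 0.692 = 3.289017… → 3.29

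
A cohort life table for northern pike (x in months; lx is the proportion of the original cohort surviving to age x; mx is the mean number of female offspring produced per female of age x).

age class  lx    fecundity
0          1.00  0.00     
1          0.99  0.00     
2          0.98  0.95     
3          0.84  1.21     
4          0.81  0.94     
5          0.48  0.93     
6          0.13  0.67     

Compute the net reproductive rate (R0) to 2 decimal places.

lx·mx by age: 0, 0, 0.931, 1.0164, 0.7614, 0.4464, 0.0871
R0 = Σ lx·mx = 3.2423 → 3.24

3.24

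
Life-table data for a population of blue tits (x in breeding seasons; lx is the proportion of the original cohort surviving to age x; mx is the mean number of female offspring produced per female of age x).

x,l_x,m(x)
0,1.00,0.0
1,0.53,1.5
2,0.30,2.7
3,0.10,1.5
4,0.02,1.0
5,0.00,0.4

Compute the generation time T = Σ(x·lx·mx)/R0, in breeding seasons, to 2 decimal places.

1.66

lx·mx: 0, 0.795, 0.81, 0.15, 0.02, 0 → R0 = 1.775
x·lx·mx: 0, 0.795, 1.62, 0.45, 0.08, 0 → Σ = 2.945
T = 2.945 / 1.775 = 1.659155… → 1.66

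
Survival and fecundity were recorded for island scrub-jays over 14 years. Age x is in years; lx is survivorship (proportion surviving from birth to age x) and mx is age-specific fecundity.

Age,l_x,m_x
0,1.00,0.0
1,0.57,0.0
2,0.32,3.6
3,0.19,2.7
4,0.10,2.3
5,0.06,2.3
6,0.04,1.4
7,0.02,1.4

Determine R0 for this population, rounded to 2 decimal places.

lx·mx by age: 0, 0, 1.152, 0.513, 0.23, 0.138, 0.056, 0.028
R0 = Σ lx·mx = 2.117 → 2.12

2.12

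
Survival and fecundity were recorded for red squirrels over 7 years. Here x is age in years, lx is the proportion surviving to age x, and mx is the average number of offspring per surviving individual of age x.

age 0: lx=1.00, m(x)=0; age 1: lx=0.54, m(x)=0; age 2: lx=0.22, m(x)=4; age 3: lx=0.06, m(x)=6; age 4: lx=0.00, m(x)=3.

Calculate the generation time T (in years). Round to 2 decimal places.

lx·mx: 0, 0, 0.88, 0.36, 0 → R0 = 1.24
x·lx·mx: 0, 0, 1.76, 1.08, 0 → Σ = 2.84
T = 2.84 / 1.24 = 2.290323… → 2.29

2.29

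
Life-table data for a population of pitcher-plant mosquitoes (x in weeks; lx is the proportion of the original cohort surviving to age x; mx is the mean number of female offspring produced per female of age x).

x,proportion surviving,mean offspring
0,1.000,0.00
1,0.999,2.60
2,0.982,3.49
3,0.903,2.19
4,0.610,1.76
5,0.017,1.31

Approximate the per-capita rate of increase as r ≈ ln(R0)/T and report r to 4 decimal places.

1.0151

R0 = Σ lx·mx = 0 + 2.5974 + 3.42718 + 1.97757 + 1.0736 + 0.02227 = 9.09802
Σ x·lx·mx = 19.79022; T = 19.79022/9.09802 = 2.17522…
r ≈ ln(R0)/T = ln(9.09802)/2.17522… = 1.015095… → 1.0151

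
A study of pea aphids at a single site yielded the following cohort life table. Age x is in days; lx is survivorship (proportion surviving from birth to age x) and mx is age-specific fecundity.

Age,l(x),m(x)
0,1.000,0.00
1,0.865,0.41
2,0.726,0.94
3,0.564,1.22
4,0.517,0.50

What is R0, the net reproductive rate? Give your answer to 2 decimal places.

1.98

lx·mx by age: 0, 0.35465, 0.68244, 0.68808, 0.2585
R0 = Σ lx·mx = 1.98367 → 1.98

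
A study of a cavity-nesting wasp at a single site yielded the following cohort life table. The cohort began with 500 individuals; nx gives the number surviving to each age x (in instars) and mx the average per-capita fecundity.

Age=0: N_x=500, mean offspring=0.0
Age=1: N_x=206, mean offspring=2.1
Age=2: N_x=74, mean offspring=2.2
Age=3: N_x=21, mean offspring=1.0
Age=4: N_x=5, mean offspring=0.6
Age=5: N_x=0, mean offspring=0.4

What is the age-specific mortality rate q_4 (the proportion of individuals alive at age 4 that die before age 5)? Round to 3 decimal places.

1.000

lx = nx/n0 = nx/500: 1, 0.412, 0.148, 0.042, 0.01, 0
q_4 = (l_4 − l_5) / l_4 = (0.01 − 0) / 0.01
     = 0.01 / 0.01 = 1 → 1.000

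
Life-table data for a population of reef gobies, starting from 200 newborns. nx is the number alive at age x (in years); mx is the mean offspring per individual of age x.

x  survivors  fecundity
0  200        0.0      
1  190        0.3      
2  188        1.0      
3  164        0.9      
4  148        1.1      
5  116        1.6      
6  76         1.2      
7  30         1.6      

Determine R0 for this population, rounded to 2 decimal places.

lx = nx/n0 = nx/200: 1, 0.95, 0.94, 0.82, 0.74, 0.58, 0.38, 0.15
lx·mx by age: 0, 0.285, 0.94, 0.738, 0.814, 0.928, 0.456, 0.24
R0 = Σ lx·mx = 4.401 → 4.40

4.40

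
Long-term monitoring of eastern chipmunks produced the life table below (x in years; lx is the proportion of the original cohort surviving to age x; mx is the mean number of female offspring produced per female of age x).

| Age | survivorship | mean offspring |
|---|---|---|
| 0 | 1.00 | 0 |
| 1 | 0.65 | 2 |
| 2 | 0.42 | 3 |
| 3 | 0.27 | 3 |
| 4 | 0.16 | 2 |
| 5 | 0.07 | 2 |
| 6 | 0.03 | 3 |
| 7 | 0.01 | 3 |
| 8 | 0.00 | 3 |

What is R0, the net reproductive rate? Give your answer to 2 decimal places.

lx·mx by age: 0, 1.3, 1.26, 0.81, 0.32, 0.14, 0.09, 0.03, 0
R0 = Σ lx·mx = 3.95 → 3.95

3.95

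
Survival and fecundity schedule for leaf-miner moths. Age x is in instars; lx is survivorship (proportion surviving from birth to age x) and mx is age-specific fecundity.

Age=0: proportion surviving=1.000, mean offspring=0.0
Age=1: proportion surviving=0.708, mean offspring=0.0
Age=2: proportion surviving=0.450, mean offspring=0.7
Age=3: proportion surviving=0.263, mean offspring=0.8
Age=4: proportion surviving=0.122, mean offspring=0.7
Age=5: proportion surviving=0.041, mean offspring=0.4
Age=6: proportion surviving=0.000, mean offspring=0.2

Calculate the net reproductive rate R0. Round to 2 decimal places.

0.63

lx·mx by age: 0, 0, 0.315, 0.2104, 0.0854, 0.0164, 0
R0 = Σ lx·mx = 0.6272 → 0.63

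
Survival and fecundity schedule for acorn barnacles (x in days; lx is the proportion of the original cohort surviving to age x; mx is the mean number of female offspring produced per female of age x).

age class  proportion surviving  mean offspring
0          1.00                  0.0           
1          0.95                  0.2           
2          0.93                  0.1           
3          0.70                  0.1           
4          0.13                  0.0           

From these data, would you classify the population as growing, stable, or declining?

R0 = Σ lx·mx = 0 + 0.19 + 0.093 + 0.07 + 0 = 0.353
R0 < 1, so the population is declining.

declining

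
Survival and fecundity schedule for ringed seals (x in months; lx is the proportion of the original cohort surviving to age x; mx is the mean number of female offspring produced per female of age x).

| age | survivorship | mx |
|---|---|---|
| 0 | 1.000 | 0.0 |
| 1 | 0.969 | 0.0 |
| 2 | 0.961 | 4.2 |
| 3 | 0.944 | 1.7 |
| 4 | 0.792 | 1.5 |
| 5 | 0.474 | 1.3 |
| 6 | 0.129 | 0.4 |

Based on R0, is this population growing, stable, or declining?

growing

R0 = Σ lx·mx = 0 + 0 + 4.0362 + 1.6048 + 1.188 + 0.6162 + 0.0516 = 7.4968
R0 > 1, so the population is growing.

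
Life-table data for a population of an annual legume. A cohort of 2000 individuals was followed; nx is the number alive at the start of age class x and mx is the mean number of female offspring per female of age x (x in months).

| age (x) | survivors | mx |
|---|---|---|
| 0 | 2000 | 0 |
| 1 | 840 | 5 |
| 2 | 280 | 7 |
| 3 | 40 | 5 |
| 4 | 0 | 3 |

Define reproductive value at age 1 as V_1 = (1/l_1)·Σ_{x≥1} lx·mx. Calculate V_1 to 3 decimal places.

7.571

lx = nx/n0 = nx/2000: 1, 0.42, 0.14, 0.02, 0
lx·mx for x ≥ 1: 2.1, 0.98, 0.1, 0 → sum = 3.18
V_1 = 3.18 / l_1 = 3.18 / 0.42 = 7.571429… → 7.571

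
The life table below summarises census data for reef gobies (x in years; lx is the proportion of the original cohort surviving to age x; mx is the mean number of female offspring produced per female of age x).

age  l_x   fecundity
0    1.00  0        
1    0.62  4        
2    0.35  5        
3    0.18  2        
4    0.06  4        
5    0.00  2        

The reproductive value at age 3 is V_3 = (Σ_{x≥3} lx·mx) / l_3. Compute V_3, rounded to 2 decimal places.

lx·mx for x ≥ 3: 0.36, 0.24, 0 → sum = 0.6
V_3 = 0.6 / l_3 = 0.6 / 0.18 = 3.333333… → 3.33

3.33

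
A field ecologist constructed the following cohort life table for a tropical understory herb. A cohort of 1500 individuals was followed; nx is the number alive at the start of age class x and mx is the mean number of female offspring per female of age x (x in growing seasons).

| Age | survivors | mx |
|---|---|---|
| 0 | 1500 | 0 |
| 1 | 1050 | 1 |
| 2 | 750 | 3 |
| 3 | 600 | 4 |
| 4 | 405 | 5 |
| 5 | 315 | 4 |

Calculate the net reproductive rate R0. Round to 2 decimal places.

lx = nx/n0 = nx/1500: 1, 0.7, 0.5, 0.4, 0.27, 0.21
lx·mx by age: 0, 0.7, 1.5, 1.6, 1.35, 0.84
R0 = Σ lx·mx = 5.99 → 5.99

5.99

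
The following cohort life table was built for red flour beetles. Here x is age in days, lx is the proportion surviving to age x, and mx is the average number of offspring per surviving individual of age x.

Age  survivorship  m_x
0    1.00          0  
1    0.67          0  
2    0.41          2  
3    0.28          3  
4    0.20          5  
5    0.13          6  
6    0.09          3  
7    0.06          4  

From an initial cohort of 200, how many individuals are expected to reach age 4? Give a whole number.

Expected survivors = N0 · l_4 = 200 × 0.20 = 40 → 40

40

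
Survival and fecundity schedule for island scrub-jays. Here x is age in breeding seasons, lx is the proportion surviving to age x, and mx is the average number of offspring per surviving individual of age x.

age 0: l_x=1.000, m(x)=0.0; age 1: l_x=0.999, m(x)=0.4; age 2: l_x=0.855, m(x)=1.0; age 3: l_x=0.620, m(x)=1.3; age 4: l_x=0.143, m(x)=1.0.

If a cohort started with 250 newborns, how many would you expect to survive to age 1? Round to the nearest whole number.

250

Expected survivors = N0 · l_1 = 250 × 0.999 = 249.75 → 250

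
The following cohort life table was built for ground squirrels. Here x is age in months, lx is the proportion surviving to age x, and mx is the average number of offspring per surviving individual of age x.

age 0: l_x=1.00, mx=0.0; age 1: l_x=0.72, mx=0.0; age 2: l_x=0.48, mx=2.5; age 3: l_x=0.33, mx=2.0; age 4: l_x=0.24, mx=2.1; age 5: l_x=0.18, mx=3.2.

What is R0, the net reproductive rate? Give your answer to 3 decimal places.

lx·mx by age: 0, 0, 1.2, 0.66, 0.504, 0.576
R0 = Σ lx·mx = 2.94 → 2.940

2.940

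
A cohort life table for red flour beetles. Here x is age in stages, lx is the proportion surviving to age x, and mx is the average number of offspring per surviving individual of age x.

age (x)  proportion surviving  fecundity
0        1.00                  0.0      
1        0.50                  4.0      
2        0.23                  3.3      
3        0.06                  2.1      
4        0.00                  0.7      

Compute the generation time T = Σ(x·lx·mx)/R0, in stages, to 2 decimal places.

lx·mx: 0, 2, 0.759, 0.126, 0 → R0 = 2.885
x·lx·mx: 0, 2, 1.518, 0.378, 0 → Σ = 3.896
T = 3.896 / 2.885 = 1.350433… → 1.35

1.35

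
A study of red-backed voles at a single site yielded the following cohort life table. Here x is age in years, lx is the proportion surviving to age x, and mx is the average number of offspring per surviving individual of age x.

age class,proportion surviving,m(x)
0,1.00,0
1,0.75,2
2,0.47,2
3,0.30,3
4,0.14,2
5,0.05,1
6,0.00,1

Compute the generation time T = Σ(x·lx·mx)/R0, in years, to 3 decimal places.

lx·mx: 0, 1.5, 0.94, 0.9, 0.28, 0.05, 0 → R0 = 3.67
x·lx·mx: 0, 1.5, 1.88, 2.7, 1.12, 0.25, 0 → Σ = 7.45
T = 7.45 / 3.67 = 2.029973… → 2.030

2.030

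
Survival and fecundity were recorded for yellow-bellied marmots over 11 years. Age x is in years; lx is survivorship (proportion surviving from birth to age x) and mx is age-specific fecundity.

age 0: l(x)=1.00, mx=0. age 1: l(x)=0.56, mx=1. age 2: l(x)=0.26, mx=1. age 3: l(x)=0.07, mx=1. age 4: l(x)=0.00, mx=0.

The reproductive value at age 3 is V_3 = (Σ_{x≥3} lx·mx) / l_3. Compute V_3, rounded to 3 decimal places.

1.000

lx·mx for x ≥ 3: 0.07, 0 → sum = 0.07
V_3 = 0.07 / l_3 = 0.07 / 0.07 = 1 → 1.000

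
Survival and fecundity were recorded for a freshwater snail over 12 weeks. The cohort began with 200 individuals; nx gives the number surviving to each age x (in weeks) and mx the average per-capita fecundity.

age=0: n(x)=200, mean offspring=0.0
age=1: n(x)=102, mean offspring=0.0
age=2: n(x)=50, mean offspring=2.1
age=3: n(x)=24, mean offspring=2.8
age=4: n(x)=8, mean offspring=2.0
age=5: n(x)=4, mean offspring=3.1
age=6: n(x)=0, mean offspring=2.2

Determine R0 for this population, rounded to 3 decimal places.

1.003

lx = nx/n0 = nx/200: 1, 0.51, 0.25, 0.12, 0.04, 0.02, 0
lx·mx by age: 0, 0, 0.525, 0.336, 0.08, 0.062, 0
R0 = Σ lx·mx = 1.003 → 1.003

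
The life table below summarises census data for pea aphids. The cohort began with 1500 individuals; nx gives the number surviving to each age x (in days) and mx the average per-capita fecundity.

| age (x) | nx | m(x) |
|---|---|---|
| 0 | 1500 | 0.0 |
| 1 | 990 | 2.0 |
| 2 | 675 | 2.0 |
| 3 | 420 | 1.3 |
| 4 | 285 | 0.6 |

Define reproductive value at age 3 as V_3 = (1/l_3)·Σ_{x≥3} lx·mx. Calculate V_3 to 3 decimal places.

1.707

lx = nx/n0 = nx/1500: 1, 0.66, 0.45, 0.28, 0.19
lx·mx for x ≥ 3: 0.364, 0.114 → sum = 0.478
V_3 = 0.478 / l_3 = 0.478 / 0.28 = 1.707143… → 1.707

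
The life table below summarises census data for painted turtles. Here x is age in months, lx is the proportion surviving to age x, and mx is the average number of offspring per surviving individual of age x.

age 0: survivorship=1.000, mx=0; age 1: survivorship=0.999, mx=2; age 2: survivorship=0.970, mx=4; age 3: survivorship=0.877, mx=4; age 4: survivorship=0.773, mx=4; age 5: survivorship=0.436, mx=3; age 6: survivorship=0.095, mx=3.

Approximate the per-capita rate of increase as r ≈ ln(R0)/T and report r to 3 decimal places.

R0 = Σ lx·mx = 0 + 1.998 + 3.88 + 3.508 + 3.092 + 1.308 + 0.285 = 14.071
Σ x·lx·mx = 40.9; T = 40.9/14.071 = 2.90669…
r ≈ ln(R0)/T = ln(14.071)/2.90669… = 0.90967… → 0.910

0.910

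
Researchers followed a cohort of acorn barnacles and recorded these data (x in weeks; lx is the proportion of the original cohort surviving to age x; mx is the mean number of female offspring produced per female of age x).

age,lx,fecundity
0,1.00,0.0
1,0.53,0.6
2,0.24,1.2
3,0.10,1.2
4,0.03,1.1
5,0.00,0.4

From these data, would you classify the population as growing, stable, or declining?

R0 = Σ lx·mx = 0 + 0.318 + 0.288 + 0.12 + 0.033 + 0 = 0.759
R0 < 1, so the population is declining.

declining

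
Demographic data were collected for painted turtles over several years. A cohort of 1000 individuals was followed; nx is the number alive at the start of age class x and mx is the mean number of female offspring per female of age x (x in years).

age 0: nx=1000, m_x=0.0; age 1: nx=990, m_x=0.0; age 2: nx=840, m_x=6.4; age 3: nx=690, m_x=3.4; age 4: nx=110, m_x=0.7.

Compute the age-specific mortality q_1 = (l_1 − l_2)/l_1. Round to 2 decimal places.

lx = nx/n0 = nx/1000: 1, 0.99, 0.84, 0.69, 0.11
q_1 = (l_1 − l_2) / l_1 = (0.99 − 0.84) / 0.99
     = 0.15 / 0.99 = 0.151515… → 0.15

0.15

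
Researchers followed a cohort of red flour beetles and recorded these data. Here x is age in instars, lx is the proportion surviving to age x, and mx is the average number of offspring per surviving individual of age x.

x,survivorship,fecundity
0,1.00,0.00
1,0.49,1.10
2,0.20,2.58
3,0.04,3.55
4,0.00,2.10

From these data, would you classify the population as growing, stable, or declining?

R0 = Σ lx·mx = 0 + 0.539 + 0.516 + 0.142 + 0 = 1.197
R0 > 1, so the population is growing.

growing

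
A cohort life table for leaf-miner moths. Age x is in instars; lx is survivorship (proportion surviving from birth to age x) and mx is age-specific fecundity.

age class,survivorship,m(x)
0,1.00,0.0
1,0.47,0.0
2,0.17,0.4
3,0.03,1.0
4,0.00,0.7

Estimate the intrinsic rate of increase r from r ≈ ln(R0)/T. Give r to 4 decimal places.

R0 = Σ lx·mx = 0 + 0 + 0.068 + 0.03 + 0 = 0.098
Σ x·lx·mx = 0.226; T = 0.226/0.098 = 2.30612…
r ≈ ln(R0)/T = ln(0.098)/2.30612… = -1.007227… → -1.0072

-1.0072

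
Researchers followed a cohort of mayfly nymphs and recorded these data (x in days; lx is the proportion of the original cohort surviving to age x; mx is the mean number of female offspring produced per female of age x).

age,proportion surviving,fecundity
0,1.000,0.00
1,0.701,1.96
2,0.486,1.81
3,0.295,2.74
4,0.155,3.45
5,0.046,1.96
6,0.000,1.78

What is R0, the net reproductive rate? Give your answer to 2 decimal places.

3.69

lx·mx by age: 0, 1.37396, 0.87966, 0.8083, 0.53475, 0.09016, 0
R0 = Σ lx·mx = 3.68683 → 3.69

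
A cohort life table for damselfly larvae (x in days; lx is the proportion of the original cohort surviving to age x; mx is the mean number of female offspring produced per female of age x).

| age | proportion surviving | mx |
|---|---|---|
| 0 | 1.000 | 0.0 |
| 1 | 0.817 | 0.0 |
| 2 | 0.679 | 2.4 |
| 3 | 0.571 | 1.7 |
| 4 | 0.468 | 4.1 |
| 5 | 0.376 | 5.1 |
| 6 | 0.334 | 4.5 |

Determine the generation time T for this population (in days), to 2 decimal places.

lx·mx: 0, 0, 1.6296, 0.9707, 1.9188, 1.9176, 1.503 → R0 = 7.9397
x·lx·mx: 0, 0, 3.2592, 2.9121, 7.6752, 9.588, 9.018 → Σ = 32.4525
T = 32.4525 / 7.9397 = 4.087371… → 4.09

4.09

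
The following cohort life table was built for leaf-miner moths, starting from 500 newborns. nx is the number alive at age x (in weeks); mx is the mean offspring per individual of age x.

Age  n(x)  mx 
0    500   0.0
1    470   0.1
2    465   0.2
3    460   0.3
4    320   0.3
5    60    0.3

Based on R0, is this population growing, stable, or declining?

lx = nx/n0 = nx/500: 1, 0.94, 0.93, 0.92, 0.64, 0.12
R0 = Σ lx·mx = 0 + 0.094 + 0.186 + 0.276 + 0.192 + 0.036 = 0.784
R0 < 1, so the population is declining.

declining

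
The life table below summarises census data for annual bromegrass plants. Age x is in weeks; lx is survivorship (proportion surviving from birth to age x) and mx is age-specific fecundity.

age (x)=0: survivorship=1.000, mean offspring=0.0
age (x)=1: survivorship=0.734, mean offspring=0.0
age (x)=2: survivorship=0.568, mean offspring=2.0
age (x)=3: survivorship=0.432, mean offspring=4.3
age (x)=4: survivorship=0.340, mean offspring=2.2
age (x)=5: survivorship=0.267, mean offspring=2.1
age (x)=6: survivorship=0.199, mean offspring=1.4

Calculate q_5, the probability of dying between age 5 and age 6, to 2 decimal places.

q_5 = (l_5 − l_6) / l_5 = (0.267 − 0.199) / 0.267
     = 0.068 / 0.267 = 0.254682… → 0.25

0.25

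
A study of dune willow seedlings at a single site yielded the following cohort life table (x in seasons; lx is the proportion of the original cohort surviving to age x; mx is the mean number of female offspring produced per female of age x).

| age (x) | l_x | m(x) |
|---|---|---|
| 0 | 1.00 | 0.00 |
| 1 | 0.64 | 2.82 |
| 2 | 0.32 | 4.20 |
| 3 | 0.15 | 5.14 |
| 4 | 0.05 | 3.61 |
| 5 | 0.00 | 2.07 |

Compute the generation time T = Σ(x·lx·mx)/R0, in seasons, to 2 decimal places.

lx·mx: 0, 1.8048, 1.344, 0.771, 0.1805, 0 → R0 = 4.1003
x·lx·mx: 0, 1.8048, 2.688, 2.313, 0.722, 0 → Σ = 7.5278
T = 7.5278 / 4.1003 = 1.835914… → 1.84

1.84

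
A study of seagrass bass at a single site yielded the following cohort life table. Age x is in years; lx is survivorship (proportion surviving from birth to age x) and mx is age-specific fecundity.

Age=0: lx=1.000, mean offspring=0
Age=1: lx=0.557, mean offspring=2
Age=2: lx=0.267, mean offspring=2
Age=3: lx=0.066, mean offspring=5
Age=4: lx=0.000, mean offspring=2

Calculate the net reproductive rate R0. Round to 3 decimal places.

1.978

lx·mx by age: 0, 1.114, 0.534, 0.33, 0
R0 = Σ lx·mx = 1.978 → 1.978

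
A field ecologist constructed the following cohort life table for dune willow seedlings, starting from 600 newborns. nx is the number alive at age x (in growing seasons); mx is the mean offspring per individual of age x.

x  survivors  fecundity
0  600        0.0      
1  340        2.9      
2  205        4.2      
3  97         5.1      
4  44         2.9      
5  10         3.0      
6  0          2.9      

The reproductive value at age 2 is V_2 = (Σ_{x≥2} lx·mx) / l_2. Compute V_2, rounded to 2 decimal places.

7.38

lx = nx/n0 = nx/600: 1, 0.56667…, 0.34167…, 0.16167…, 0.07333…, 0.01667…, 0
lx·mx for x ≥ 2: 1.435…, 0.8245…, 0.212667…, 0.05…, 0 → sum = 2.522167…
V_2 = 2.522167… / l_2 = 2.522167… / 0.341667… = 7.381951… → 7.38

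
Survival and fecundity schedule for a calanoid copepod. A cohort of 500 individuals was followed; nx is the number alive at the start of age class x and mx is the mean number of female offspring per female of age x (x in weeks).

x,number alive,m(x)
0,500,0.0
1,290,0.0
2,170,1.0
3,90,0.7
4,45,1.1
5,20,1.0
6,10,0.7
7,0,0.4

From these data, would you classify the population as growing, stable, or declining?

lx = nx/n0 = nx/500: 1, 0.58, 0.34, 0.18, 0.09, 0.04, 0.02, 0
R0 = Σ lx·mx = 0 + 0 + 0.34 + 0.126 + 0.099 + 0.04 + 0.014 + 0 = 0.619
R0 < 1, so the population is declining.

declining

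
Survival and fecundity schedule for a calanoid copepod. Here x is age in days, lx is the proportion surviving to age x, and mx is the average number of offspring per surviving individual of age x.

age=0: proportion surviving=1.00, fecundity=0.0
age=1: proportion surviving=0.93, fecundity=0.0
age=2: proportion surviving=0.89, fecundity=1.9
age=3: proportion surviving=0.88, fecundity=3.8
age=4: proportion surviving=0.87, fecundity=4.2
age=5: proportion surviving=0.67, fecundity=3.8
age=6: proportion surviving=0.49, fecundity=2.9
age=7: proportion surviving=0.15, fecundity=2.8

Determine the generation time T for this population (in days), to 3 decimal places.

lx·mx: 0, 0, 1.691, 3.344, 3.654, 2.546, 1.421, 0.42 → R0 = 13.076
x·lx·mx: 0, 0, 3.382, 10.032, 14.616, 12.73, 8.526, 2.94 → Σ = 52.226
T = 52.226 / 13.076 = 3.994035… → 3.994

3.994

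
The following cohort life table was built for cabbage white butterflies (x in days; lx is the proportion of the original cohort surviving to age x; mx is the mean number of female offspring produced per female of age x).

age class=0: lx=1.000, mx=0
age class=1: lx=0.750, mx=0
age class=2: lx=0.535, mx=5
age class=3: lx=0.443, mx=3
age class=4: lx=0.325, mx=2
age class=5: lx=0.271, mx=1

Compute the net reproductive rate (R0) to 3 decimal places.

4.925

lx·mx by age: 0, 0, 2.675, 1.329, 0.65, 0.271
R0 = Σ lx·mx = 4.925 → 4.925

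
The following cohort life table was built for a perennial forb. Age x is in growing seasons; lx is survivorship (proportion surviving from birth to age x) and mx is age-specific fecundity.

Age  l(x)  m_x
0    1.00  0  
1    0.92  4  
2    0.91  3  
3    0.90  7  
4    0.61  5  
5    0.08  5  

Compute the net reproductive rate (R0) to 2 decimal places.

16.16

lx·mx by age: 0, 3.68, 2.73, 6.3, 3.05, 0.4
R0 = Σ lx·mx = 16.16 → 16.16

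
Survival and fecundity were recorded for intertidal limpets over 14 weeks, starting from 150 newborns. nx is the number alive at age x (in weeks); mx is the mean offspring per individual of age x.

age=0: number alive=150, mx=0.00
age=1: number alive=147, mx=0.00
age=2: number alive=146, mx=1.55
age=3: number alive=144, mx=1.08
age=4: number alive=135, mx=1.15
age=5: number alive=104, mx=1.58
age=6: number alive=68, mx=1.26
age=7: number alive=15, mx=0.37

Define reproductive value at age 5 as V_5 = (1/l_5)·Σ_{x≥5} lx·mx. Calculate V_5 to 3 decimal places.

2.457

lx = nx/n0 = nx/150: 1, 0.98, 0.97333…, 0.96, 0.9, 0.69333…, 0.45333…, 0.1
lx·mx for x ≥ 5: 1.095467…, 0.5712…, 0.037 → sum = 1.703667…
V_5 = 1.703667… / l_5 = 1.703667… / 0.693333… = 2.457212… → 2.457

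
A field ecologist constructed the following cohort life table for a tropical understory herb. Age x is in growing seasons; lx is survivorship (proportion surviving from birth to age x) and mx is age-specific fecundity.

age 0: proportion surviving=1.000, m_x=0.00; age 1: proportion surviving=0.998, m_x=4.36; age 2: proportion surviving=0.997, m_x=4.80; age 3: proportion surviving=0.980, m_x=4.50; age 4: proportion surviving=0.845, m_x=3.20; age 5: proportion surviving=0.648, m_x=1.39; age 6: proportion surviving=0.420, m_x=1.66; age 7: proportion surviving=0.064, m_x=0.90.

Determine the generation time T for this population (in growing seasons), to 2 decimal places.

2.63

lx·mx: 0, 4.35128, 4.7856, 4.41, 2.704, 0.90072, 0.6972, 0.0576 → R0 = 17.9064
x·lx·mx: 0, 4.35128, 9.5712, 13.23, 10.816, 4.5036, 4.1832, 0.4032 → Σ = 47.05848
T = 47.05848 / 17.9064 = 2.628026… → 2.63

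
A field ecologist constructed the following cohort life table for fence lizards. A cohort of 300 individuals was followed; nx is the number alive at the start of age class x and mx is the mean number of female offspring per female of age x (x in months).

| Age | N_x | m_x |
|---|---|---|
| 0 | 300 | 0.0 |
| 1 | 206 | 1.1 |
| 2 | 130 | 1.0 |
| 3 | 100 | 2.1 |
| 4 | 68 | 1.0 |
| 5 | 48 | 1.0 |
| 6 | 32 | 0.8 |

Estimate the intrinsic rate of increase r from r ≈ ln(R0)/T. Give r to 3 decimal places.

0.341

lx = nx/n0 = nx/300: 1, 0.68667…, 0.43333…, 0.33333…, 0.22667…, 0.16, 0.10667…
R0 = Σ lx·mx = 0 + 0.75533… + 0.43333… + 0.7… + 0.22667… + 0.16 + 0.08533… = 2.360667…
Σ x·lx·mx = 5.940667…; T = 5.940667…/2.360667… = 2.51652…
r ≈ ln(R0)/T = ln(2.360667…)/2.51652… = 0.34132… → 0.341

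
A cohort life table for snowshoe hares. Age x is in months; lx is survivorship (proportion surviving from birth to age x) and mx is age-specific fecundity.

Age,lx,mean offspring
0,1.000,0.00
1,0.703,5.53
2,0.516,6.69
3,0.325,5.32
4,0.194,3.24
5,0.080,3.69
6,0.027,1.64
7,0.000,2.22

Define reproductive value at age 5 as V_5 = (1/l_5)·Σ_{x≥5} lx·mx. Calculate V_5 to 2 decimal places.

4.24

lx·mx for x ≥ 5: 0.2952, 0.04428, 0 → sum = 0.33948
V_5 = 0.33948 / l_5 = 0.33948 / 0.08 = 4.2435 → 4.24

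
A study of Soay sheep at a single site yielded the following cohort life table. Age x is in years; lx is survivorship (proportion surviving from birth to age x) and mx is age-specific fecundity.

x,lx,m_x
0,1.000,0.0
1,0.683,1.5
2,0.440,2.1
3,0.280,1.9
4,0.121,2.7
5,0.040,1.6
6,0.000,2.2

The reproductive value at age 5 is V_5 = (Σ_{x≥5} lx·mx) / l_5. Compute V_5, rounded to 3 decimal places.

1.600

lx·mx for x ≥ 5: 0.064, 0 → sum = 0.064
V_5 = 0.064 / l_5 = 0.064 / 0.04 = 1.6 → 1.600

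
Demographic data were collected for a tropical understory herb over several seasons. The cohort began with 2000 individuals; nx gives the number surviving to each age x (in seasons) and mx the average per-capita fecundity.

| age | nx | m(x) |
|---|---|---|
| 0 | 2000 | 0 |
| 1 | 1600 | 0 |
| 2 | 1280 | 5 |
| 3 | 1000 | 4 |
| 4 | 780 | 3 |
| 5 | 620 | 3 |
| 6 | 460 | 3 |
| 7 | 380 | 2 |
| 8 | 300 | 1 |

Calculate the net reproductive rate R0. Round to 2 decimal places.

lx = nx/n0 = nx/2000: 1, 0.8, 0.64, 0.5, 0.39, 0.31, 0.23, 0.19, 0.15
lx·mx by age: 0, 0, 3.2, 2, 1.17, 0.93, 0.69, 0.38, 0.15
R0 = Σ lx·mx = 8.52 → 8.52

8.52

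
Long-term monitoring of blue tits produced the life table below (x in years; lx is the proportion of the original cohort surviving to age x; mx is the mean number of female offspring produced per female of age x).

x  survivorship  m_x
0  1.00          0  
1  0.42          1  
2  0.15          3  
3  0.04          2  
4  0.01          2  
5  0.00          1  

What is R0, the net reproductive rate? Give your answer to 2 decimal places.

lx·mx by age: 0, 0.42, 0.45, 0.08, 0.02, 0
R0 = Σ lx·mx = 0.97 → 0.97

0.97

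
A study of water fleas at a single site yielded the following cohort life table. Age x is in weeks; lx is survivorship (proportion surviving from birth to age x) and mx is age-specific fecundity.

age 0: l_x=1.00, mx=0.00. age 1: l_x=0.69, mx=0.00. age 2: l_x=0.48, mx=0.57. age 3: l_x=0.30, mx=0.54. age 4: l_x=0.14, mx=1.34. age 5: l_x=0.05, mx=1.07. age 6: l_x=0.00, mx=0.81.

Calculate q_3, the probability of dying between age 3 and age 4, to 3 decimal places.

q_3 = (l_3 − l_4) / l_3 = (0.3 − 0.14) / 0.3
     = 0.16 / 0.3 = 0.533333… → 0.533

0.533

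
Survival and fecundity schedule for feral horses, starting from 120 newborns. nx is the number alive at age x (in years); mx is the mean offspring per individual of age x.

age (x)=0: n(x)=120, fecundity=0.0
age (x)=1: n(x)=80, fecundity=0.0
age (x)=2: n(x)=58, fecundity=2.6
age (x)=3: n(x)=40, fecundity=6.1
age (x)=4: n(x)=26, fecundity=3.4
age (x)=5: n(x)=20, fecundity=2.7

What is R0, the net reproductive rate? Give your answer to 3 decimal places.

lx = nx/n0 = nx/120: 1, 0.66667…, 0.48333…, 0.33333…, 0.21667…, 0.16667…
lx·mx by age: 0, 0, 1.256667…, 2.033333…, 0.736667…, 0.45…
R0 = Σ lx·mx = 4.476667… → 4.477

4.477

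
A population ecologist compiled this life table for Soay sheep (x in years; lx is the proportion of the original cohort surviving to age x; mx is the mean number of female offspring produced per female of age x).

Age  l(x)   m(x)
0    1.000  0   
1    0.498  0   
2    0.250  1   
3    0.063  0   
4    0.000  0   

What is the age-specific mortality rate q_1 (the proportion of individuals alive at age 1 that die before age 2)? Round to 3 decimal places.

0.498

q_1 = (l_1 − l_2) / l_1 = (0.498 − 0.25) / 0.498
     = 0.248 / 0.498 = 0.497992… → 0.498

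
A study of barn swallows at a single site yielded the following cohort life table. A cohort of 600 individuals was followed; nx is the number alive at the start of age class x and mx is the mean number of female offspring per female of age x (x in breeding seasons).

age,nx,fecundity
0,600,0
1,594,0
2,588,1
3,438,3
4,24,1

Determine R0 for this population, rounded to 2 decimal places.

lx = nx/n0 = nx/600: 1, 0.99, 0.98, 0.73, 0.04
lx·mx by age: 0, 0, 0.98, 2.19, 0.04
R0 = Σ lx·mx = 3.21 → 3.21

3.21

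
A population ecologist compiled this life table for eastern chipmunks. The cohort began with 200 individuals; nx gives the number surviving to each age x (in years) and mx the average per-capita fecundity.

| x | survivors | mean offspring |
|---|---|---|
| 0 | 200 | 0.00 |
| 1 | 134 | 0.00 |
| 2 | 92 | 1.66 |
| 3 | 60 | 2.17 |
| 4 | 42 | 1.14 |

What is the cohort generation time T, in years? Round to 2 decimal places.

lx = nx/n0 = nx/200: 1, 0.67, 0.46, 0.3, 0.21
lx·mx: 0, 0, 0.7636, 0.651, 0.2394 → R0 = 1.654
x·lx·mx: 0, 0, 1.5272, 1.953, 0.9576 → Σ = 4.4378
T = 4.4378 / 1.654 = 2.683071… → 2.68

2.68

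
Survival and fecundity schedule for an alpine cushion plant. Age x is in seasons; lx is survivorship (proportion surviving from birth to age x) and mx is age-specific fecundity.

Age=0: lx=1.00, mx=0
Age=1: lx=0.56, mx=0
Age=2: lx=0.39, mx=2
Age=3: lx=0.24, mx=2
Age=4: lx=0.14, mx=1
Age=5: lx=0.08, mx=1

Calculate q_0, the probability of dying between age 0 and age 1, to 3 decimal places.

0.440

q_0 = (l_0 − l_1) / l_0 = (1 − 0.56) / 1
     = 0.44 / 1 = 0.44 → 0.440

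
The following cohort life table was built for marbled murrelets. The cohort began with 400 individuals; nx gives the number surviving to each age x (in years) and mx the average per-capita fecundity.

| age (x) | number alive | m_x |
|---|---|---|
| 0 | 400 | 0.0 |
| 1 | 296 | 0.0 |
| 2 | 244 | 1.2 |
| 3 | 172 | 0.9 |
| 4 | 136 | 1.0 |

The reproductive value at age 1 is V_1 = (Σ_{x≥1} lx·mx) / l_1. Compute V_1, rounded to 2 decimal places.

1.97

lx = nx/n0 = nx/400: 1, 0.74, 0.61, 0.43, 0.34
lx·mx for x ≥ 1: 0, 0.732, 0.387, 0.34 → sum = 1.459
V_1 = 1.459 / l_1 = 1.459 / 0.74 = 1.971622… → 1.97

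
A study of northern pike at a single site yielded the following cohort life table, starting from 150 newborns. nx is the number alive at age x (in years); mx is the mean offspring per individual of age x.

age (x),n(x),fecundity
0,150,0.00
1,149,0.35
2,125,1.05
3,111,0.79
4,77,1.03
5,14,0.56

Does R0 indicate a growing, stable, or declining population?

lx = nx/n0 = nx/150: 1, 0.99333…, 0.83333…, 0.74, 0.51333…, 0.09333…
R0 = Σ lx·mx = 0 + 0.347667… + 0.875… + 0.5846 + 0.528733… + 0.052267… = 2.388267…
R0 > 1, so the population is growing.

growing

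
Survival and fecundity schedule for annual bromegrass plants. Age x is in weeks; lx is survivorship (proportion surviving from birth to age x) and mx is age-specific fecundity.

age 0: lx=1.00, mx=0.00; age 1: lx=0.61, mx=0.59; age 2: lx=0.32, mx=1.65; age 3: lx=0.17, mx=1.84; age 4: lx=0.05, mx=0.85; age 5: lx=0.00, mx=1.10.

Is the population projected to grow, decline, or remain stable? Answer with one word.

growing

R0 = Σ lx·mx = 0 + 0.3599 + 0.528 + 0.3128 + 0.0425 + 0 = 1.2432
R0 > 1, so the population is growing.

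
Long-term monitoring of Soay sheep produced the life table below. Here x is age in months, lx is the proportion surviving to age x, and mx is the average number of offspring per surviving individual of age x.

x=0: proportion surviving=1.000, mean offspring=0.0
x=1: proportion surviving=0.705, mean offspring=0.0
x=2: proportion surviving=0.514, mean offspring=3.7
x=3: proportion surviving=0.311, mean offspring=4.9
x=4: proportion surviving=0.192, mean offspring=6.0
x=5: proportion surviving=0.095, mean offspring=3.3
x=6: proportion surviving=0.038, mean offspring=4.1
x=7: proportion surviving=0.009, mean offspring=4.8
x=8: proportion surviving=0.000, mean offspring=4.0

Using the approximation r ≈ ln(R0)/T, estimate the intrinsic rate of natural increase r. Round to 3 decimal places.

0.525

R0 = Σ lx·mx = 0 + 0 + 1.9018 + 1.5239 + 1.152 + 0.3135 + 0.1558 + 0.0432 + 0 = 5.0902
Σ x·lx·mx = 15.788; T = 15.788/5.0902 = 3.10165…
r ≈ ln(R0)/T = ln(5.0902)/3.10165… = 0.52466… → 0.525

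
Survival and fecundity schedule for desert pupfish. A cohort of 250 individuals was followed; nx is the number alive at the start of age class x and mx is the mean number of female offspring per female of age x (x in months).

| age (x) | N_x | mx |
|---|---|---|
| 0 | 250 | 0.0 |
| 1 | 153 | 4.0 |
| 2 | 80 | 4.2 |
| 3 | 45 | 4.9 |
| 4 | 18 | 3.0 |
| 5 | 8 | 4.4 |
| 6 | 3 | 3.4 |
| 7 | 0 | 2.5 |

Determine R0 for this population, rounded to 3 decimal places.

lx = nx/n0 = nx/250: 1, 0.612, 0.32, 0.18, 0.072, 0.032, 0.012, 0
lx·mx by age: 0, 2.448, 1.344, 0.882, 0.216, 0.1408, 0.0408, 0
R0 = Σ lx·mx = 5.0716 → 5.072

5.072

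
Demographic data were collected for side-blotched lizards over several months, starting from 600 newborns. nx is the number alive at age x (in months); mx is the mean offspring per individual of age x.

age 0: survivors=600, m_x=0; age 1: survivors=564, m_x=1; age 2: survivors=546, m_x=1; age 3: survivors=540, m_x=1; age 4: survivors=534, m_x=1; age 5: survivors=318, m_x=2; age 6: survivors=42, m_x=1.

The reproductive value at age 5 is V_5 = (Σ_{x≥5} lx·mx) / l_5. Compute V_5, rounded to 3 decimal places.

lx = nx/n0 = nx/600: 1, 0.94, 0.91, 0.9, 0.89, 0.53, 0.07
lx·mx for x ≥ 5: 1.06, 0.07 → sum = 1.13
V_5 = 1.13 / l_5 = 1.13 / 0.53 = 2.132075… → 2.132

2.132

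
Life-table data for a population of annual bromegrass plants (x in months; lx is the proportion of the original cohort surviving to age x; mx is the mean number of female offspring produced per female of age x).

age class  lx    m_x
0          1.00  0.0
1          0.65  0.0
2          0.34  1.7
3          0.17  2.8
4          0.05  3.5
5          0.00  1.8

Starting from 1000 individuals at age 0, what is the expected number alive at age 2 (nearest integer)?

Expected survivors = N0 · l_2 = 1000 × 0.34 = 340 → 340

340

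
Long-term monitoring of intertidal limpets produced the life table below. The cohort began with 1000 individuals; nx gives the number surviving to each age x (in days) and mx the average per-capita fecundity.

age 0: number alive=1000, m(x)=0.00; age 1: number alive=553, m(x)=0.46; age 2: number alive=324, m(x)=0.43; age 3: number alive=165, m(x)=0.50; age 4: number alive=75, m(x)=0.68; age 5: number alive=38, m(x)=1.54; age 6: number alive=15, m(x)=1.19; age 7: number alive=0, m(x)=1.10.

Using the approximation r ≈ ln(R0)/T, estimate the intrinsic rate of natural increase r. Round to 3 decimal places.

-0.220

lx = nx/n0 = nx/1000: 1, 0.553, 0.324, 0.165, 0.075, 0.038, 0.015, 0
R0 = Σ lx·mx = 0 + 0.25438 + 0.13932 + 0.0825 + 0.051 + 0.05852 + 0.01785 + 0 = 0.60357
Σ x·lx·mx = 1.38422; T = 1.38422/0.60357 = 2.29339…
r ≈ ln(R0)/T = ln(0.60357)/2.29339… = -0.22015… → -0.220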